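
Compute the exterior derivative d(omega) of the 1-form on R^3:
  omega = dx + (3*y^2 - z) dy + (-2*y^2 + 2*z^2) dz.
d(omega) = (1 - 4*y) dy ∧ dz

For a 1-form omega = sum_i f_i dx_i, the exterior derivative is
  d(omega) = sum_{i < j} (∂f_j/∂x_i - ∂f_i/∂x_j) dx_i ∧ dx_j.
  coefficient of dy ∧ dz: ∂f_3/∂y - ∂f_2/∂z = ∂(-2*y^2 + 2*z^2)/∂y - ∂(3*y^2 - z)/∂z = 1 - 4*y
Assembling: d(omega) = (1 - 4*y) dy ∧ dz.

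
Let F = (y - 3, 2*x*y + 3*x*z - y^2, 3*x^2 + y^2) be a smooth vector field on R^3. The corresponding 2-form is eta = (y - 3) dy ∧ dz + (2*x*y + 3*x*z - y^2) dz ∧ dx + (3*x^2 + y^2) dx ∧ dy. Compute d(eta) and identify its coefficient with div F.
d(eta) = (2*x - 2*y) dx ∧ dy ∧ dz; div F = 2*x - 2*y

For a 2-form in R^3 of the form above, applying d gives a 3-form with coefficient ∂P/∂x + ∂Q/∂y + ∂R/∂z:
  ∂P/∂x = 0
  ∂Q/∂y = 2*x - 2*y
  ∂R/∂z = 0
Sum = 2*x - 2*y, which is exactly div F.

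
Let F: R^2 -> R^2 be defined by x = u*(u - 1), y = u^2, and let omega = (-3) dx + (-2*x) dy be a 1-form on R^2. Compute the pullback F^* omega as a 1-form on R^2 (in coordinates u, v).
F^* omega = (-4*u^3 + 4*u^2 - 6*u + 3) du

Using F^*(f dg) = (f ∘ F) d(g ∘ F), substitute each coordinate x_i by F_i(u, v) in f_i, and replace dx_i by d F_i = (∂F_i/∂u) du + (∂F_i/∂v) dv.
  For the x component: f_1(F) = -3; d F_1 = (2*u - 1) du + (0) dv
  For the y component: f_2(F) = 2*u*(1 - u); d F_2 = (2*u) du + (0) dv
Combining and collecting du, dv coefficients:
  coeff of du: -4*u^3 + 4*u^2 - 6*u + 3
  coeff of dv: 0
F^* omega = (-4*u^3 + 4*u^2 - 6*u + 3) du.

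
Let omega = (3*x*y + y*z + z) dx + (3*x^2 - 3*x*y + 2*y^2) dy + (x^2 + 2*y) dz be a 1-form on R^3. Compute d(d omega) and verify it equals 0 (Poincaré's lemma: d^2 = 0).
d(d omega) = 0

Step 1: d omega = sum_{i<j} (∂f_j/∂x_i - ∂f_i/∂x_j) dx_i ∧ dx_j:
  coeff of dx ∧ dy: 3*x - 3*y - z
  coeff of dx ∧ dz: 2*x - y - 1
  coeff of dy ∧ dz: 2
Step 2: Apply d again to each 2-form coefficient. The only possible 3-form in R^3 is dx ∧ dy ∧ dz, with coefficient
  ∂(coeff of dy∧dz)/∂x - ∂(coeff of dx∧dz)/∂y + ∂(coeff of dx∧dy)/∂z
  = ∂/∂x (2) - ∂/∂y (2*x - y - 1) + ∂/∂z (3*x - 3*y - z).
Each of these terms simplifies to sums of mixed partials that cancel in pairs. The result is 0 (by equality of mixed partials for smooth functions — Schwarz / Clairaut).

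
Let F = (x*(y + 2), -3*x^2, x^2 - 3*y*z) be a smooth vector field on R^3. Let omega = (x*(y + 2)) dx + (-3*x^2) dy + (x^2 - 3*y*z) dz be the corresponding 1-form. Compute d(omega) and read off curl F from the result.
d(omega) = (-3*z) dy ∧ dz + (-2*x) dz ∧ dx + (-7*x) dx ∧ dy; curl F = (-3*z, -2*x, -7*x)

d omega = sum_{i<j} (∂f_j/∂x_i - ∂f_i/∂x_j) dx_i ∧ dx_j. Under the identification (dy ∧ dz, dz ∧ dx, dx ∧ dy) ↔ (e_x, e_y, e_z), the coefficients are exactly the components of curl F. Compute:
  ∂R/∂y - ∂Q/∂z = (-3*z) - (0) = -3*z
  ∂P/∂z - ∂R/∂x = (0) - (2*x) = -2*x
  ∂Q/∂x - ∂P/∂y = (-6*x) - (x) = -7*x.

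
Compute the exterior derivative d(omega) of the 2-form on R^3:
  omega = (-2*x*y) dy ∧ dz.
d(omega) = (-2*y) dx ∧ dy ∧ dz

For a 2-form omega = sum_{i<j} g_{ij} dx_i ∧ dx_j, the exterior derivative is
  d(omega) = sum_{i<j} d(g_{ij}) ∧ dx_i ∧ dx_j = sum_{i<j, k} (∂g_{ij}/∂x_k) dx_k ∧ dx_i ∧ dx_j.
Expand each term, using dx_k ∧ dx_i ∧ dx_j = sgn(permutation) dx_{(a)} ∧ dx_{(b)} ∧ dx_{(c)} with (a < b < c) sorted:
  d(-2*x*y) includes (∂/∂x)(-2*x*y) dx = (-2*y) dx, which multiplied by dy ∧ dz gives (-2*y) dx ∧ dy ∧ dz
Collecting like 3-forms: d(omega) = (-2*y) dx ∧ dy ∧ dz.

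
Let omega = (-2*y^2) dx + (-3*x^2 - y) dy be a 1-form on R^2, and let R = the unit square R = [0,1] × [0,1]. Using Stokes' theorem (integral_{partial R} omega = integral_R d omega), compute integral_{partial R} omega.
integral_(partial R) omega = -1

Stokes: integral_partial_R omega = integral_R d omega with d omega = (∂Q/∂x - ∂P/∂y) dx ∧ dy.
  ∂Q/∂x = -6*x
  ∂P/∂y = -4*y
  integrand = ∂Q/∂x - ∂P/∂y = -6*x + 4*y.
Integrating over R: integral_0^1 integral_0^1 (-6*x + 4*y) dx dy = -1.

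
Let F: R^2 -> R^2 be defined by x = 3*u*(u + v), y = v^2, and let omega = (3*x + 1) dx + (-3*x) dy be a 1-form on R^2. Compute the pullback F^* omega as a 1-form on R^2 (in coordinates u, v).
F^* omega = (54*u^3 + 81*u^2*v + 27*u*v^2 + 6*u + 3*v) du + (3*u*(9*u^2 + 3*u*v - 6*v^2 + 1)) dv

Using F^*(f dg) = (f ∘ F) d(g ∘ F), substitute each coordinate x_i by F_i(u, v) in f_i, and replace dx_i by d F_i = (∂F_i/∂u) du + (∂F_i/∂v) dv.
  For the x component: f_1(F) = 9*u^2 + 9*u*v + 1; d F_1 = (6*u + 3*v) du + (3*u) dv
  For the y component: f_2(F) = 9*u*(-u - v); d F_2 = (0) du + (2*v) dv
Combining and collecting du, dv coefficients:
  coeff of du: 54*u^3 + 81*u^2*v + 27*u*v^2 + 6*u + 3*v
  coeff of dv: 3*u*(9*u^2 + 3*u*v - 6*v^2 + 1)
F^* omega = (54*u^3 + 81*u^2*v + 27*u*v^2 + 6*u + 3*v) du + (3*u*(9*u^2 + 3*u*v - 6*v^2 + 1)) dv.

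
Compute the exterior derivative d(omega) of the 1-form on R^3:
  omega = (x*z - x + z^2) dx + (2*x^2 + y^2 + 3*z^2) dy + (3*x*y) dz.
d(omega) = (4*x) dx ∧ dy + (-x + 3*y - 2*z) dx ∧ dz + (3*x - 6*z) dy ∧ dz

For a 1-form omega = sum_i f_i dx_i, the exterior derivative is
  d(omega) = sum_{i < j} (∂f_j/∂x_i - ∂f_i/∂x_j) dx_i ∧ dx_j.
  coefficient of dx ∧ dy: ∂f_2/∂x - ∂f_1/∂y = ∂(2*x^2 + y^2 + 3*z^2)/∂x - ∂(x*z - x + z^2)/∂y = 4*x
  coefficient of dx ∧ dz: ∂f_3/∂x - ∂f_1/∂z = ∂(3*x*y)/∂x - ∂(x*z - x + z^2)/∂z = -x + 3*y - 2*z
  coefficient of dy ∧ dz: ∂f_3/∂y - ∂f_2/∂z = ∂(3*x*y)/∂y - ∂(2*x^2 + y^2 + 3*z^2)/∂z = 3*x - 6*z
Assembling: d(omega) = (4*x) dx ∧ dy + (-x + 3*y - 2*z) dx ∧ dz + (3*x - 6*z) dy ∧ dz.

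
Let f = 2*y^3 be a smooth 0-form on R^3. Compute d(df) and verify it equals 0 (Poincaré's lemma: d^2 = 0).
d(df) = 0

Step 1: df = sum_i (∂f/∂x_i) dx_i = (0) dx + (6*y^2) dy + (0) dz.
Step 2: Apply d again. Using the 1-form formula, the coefficient of dx ∧ dy in d(df) is ∂^2 f/∂x ∂y - ∂^2 f/∂y ∂x = (0) - (0) = 0 (equality of mixed partials for smooth f).
Similarly for dx ∧ dz and dy ∧ dz — all coefficients vanish. So d(df) = 0.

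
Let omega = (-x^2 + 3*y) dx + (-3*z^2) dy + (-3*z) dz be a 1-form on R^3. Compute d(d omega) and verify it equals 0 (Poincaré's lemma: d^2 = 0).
d(d omega) = 0

Step 1: d omega = sum_{i<j} (∂f_j/∂x_i - ∂f_i/∂x_j) dx_i ∧ dx_j:
  coeff of dx ∧ dy: -3
  coeff of dx ∧ dz: 0
  coeff of dy ∧ dz: 6*z
Step 2: Apply d again to each 2-form coefficient. The only possible 3-form in R^3 is dx ∧ dy ∧ dz, with coefficient
  ∂(coeff of dy∧dz)/∂x - ∂(coeff of dx∧dz)/∂y + ∂(coeff of dx∧dy)/∂z
  = ∂/∂x (6*z) - ∂/∂y (0) + ∂/∂z (-3).
Each of these terms simplifies to sums of mixed partials that cancel in pairs. The result is 0 (by equality of mixed partials for smooth functions — Schwarz / Clairaut).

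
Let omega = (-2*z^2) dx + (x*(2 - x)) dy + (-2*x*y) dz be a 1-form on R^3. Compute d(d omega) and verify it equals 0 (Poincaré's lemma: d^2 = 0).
d(d omega) = 0

Step 1: d omega = sum_{i<j} (∂f_j/∂x_i - ∂f_i/∂x_j) dx_i ∧ dx_j:
  coeff of dx ∧ dy: 2 - 2*x
  coeff of dx ∧ dz: -2*y + 4*z
  coeff of dy ∧ dz: -2*x
Step 2: Apply d again to each 2-form coefficient. The only possible 3-form in R^3 is dx ∧ dy ∧ dz, with coefficient
  ∂(coeff of dy∧dz)/∂x - ∂(coeff of dx∧dz)/∂y + ∂(coeff of dx∧dy)/∂z
  = ∂/∂x (-2*x) - ∂/∂y (-2*y + 4*z) + ∂/∂z (2 - 2*x).
Each of these terms simplifies to sums of mixed partials that cancel in pairs. The result is 0 (by equality of mixed partials for smooth functions — Schwarz / Clairaut).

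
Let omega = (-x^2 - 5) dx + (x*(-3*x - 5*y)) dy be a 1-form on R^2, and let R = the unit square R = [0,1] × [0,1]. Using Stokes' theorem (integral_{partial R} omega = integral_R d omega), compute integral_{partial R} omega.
integral_(partial R) omega = -11/2

Stokes: integral_partial_R omega = integral_R d omega with d omega = (∂Q/∂x - ∂P/∂y) dx ∧ dy.
  ∂Q/∂x = -6*x - 5*y
  ∂P/∂y = 0
  integrand = ∂Q/∂x - ∂P/∂y = -6*x - 5*y.
Integrating over R: integral_0^1 integral_0^1 (-6*x - 5*y) dx dy = -11/2.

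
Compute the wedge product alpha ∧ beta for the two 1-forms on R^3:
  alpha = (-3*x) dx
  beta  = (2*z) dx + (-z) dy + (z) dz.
alpha ∧ beta = (3*x*z) dx ∧ dy + (-3*x*z) dx ∧ dz

Distribute the wedge, using dx_i ∧ dx_j = -dx_j ∧ dx_i and dx_i ∧ dx_i = 0. For each pair (i, j) with i < j, the coefficient of dx_i ∧ dx_j in alpha ∧ beta is (alpha_i * beta_j - alpha_j * beta_i). Collecting: alpha ∧ beta = (3*x*z) dx ∧ dy + (-3*x*z) dx ∧ dz.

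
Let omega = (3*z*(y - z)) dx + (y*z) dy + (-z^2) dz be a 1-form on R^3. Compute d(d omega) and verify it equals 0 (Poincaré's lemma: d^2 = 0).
d(d omega) = 0

Step 1: d omega = sum_{i<j} (∂f_j/∂x_i - ∂f_i/∂x_j) dx_i ∧ dx_j:
  coeff of dx ∧ dy: -3*z
  coeff of dx ∧ dz: -3*y + 6*z
  coeff of dy ∧ dz: -y
Step 2: Apply d again to each 2-form coefficient. The only possible 3-form in R^3 is dx ∧ dy ∧ dz, with coefficient
  ∂(coeff of dy∧dz)/∂x - ∂(coeff of dx∧dz)/∂y + ∂(coeff of dx∧dy)/∂z
  = ∂/∂x (-y) - ∂/∂y (-3*y + 6*z) + ∂/∂z (-3*z).
Each of these terms simplifies to sums of mixed partials that cancel in pairs. The result is 0 (by equality of mixed partials for smooth functions — Schwarz / Clairaut).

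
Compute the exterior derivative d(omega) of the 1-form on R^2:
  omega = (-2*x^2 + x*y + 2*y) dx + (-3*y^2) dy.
d(omega) = (-x - 2) dx ∧ dy

For a 1-form omega = sum_i f_i dx_i, the exterior derivative is
  d(omega) = sum_{i < j} (∂f_j/∂x_i - ∂f_i/∂x_j) dx_i ∧ dx_j.
  coefficient of dx ∧ dy: ∂f_2/∂x - ∂f_1/∂y = ∂(-3*y^2)/∂x - ∂(-2*x^2 + x*y + 2*y)/∂y = -x - 2
Assembling: d(omega) = (-x - 2) dx ∧ dy.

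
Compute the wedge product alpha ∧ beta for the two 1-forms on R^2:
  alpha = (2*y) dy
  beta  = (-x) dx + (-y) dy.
alpha ∧ beta = (2*x*y) dx ∧ dy

Distribute the wedge, using dx_i ∧ dx_j = -dx_j ∧ dx_i and dx_i ∧ dx_i = 0. For each pair (i, j) with i < j, the coefficient of dx_i ∧ dx_j in alpha ∧ beta is (alpha_i * beta_j - alpha_j * beta_i). Collecting: alpha ∧ beta = (2*x*y) dx ∧ dy.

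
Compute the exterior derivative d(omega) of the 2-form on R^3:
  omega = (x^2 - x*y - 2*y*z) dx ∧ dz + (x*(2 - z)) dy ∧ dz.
d(omega) = (x + z + 2) dx ∧ dy ∧ dz

For a 2-form omega = sum_{i<j} g_{ij} dx_i ∧ dx_j, the exterior derivative is
  d(omega) = sum_{i<j} d(g_{ij}) ∧ dx_i ∧ dx_j = sum_{i<j, k} (∂g_{ij}/∂x_k) dx_k ∧ dx_i ∧ dx_j.
Expand each term, using dx_k ∧ dx_i ∧ dx_j = sgn(permutation) dx_{(a)} ∧ dx_{(b)} ∧ dx_{(c)} with (a < b < c) sorted:
  d(x^2 - x*y - 2*y*z) includes (∂/∂y)(x^2 - x*y - 2*y*z) dy = (-x - 2*z) dy, which multiplied by dx ∧ dz gives (x + 2*z) dx ∧ dy ∧ dz
  d(x*(2 - z)) includes (∂/∂x)(x*(2 - z)) dx = (2 - z) dx, which multiplied by dy ∧ dz gives (2 - z) dx ∧ dy ∧ dz
Collecting like 3-forms: d(omega) = (x + z + 2) dx ∧ dy ∧ dz.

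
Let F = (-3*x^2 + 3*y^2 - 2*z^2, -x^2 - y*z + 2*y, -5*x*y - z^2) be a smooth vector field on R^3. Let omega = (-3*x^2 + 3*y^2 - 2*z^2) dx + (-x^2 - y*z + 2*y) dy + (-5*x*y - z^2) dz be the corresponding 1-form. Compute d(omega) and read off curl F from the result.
d(omega) = (-5*x + y) dy ∧ dz + (5*y - 4*z) dz ∧ dx + (-2*x - 6*y) dx ∧ dy; curl F = (-5*x + y, 5*y - 4*z, -2*x - 6*y)

d omega = sum_{i<j} (∂f_j/∂x_i - ∂f_i/∂x_j) dx_i ∧ dx_j. Under the identification (dy ∧ dz, dz ∧ dx, dx ∧ dy) ↔ (e_x, e_y, e_z), the coefficients are exactly the components of curl F. Compute:
  ∂R/∂y - ∂Q/∂z = (-5*x) - (-y) = -5*x + y
  ∂P/∂z - ∂R/∂x = (-4*z) - (-5*y) = 5*y - 4*z
  ∂Q/∂x - ∂P/∂y = (-2*x) - (6*y) = -2*x - 6*y.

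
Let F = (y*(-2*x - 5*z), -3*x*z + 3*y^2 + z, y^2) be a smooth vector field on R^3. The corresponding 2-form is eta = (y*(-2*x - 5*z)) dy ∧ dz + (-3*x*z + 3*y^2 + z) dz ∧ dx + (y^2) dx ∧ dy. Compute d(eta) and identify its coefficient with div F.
d(eta) = (4*y) dx ∧ dy ∧ dz; div F = 4*y

For a 2-form in R^3 of the form above, applying d gives a 3-form with coefficient ∂P/∂x + ∂Q/∂y + ∂R/∂z:
  ∂P/∂x = -2*y
  ∂Q/∂y = 6*y
  ∂R/∂z = 0
Sum = 4*y, which is exactly div F.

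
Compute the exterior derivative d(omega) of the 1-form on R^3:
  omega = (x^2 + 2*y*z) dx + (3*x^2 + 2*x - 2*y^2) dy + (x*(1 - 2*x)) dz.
d(omega) = (6*x - 2*z + 2) dx ∧ dy + (-4*x - 2*y + 1) dx ∧ dz

For a 1-form omega = sum_i f_i dx_i, the exterior derivative is
  d(omega) = sum_{i < j} (∂f_j/∂x_i - ∂f_i/∂x_j) dx_i ∧ dx_j.
  coefficient of dx ∧ dy: ∂f_2/∂x - ∂f_1/∂y = ∂(3*x^2 + 2*x - 2*y^2)/∂x - ∂(x^2 + 2*y*z)/∂y = 6*x - 2*z + 2
  coefficient of dx ∧ dz: ∂f_3/∂x - ∂f_1/∂z = ∂(x*(1 - 2*x))/∂x - ∂(x^2 + 2*y*z)/∂z = -4*x - 2*y + 1
Assembling: d(omega) = (6*x - 2*z + 2) dx ∧ dy + (-4*x - 2*y + 1) dx ∧ dz.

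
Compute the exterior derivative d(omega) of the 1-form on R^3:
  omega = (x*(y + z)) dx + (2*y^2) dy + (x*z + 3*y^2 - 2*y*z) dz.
d(omega) = (-x) dx ∧ dy + (-x + z) dx ∧ dz + (6*y - 2*z) dy ∧ dz

For a 1-form omega = sum_i f_i dx_i, the exterior derivative is
  d(omega) = sum_{i < j} (∂f_j/∂x_i - ∂f_i/∂x_j) dx_i ∧ dx_j.
  coefficient of dx ∧ dy: ∂f_2/∂x - ∂f_1/∂y = ∂(2*y^2)/∂x - ∂(x*(y + z))/∂y = -x
  coefficient of dx ∧ dz: ∂f_3/∂x - ∂f_1/∂z = ∂(x*z + 3*y^2 - 2*y*z)/∂x - ∂(x*(y + z))/∂z = -x + z
  coefficient of dy ∧ dz: ∂f_3/∂y - ∂f_2/∂z = ∂(x*z + 3*y^2 - 2*y*z)/∂y - ∂(2*y^2)/∂z = 6*y - 2*z
Assembling: d(omega) = (-x) dx ∧ dy + (-x + z) dx ∧ dz + (6*y - 2*z) dy ∧ dz.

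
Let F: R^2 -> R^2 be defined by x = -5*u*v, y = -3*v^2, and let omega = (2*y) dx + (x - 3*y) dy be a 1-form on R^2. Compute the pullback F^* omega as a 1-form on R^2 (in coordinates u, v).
F^* omega = (30*v^3) du + (v^2*(60*u - 54*v)) dv

Using F^*(f dg) = (f ∘ F) d(g ∘ F), substitute each coordinate x_i by F_i(u, v) in f_i, and replace dx_i by d F_i = (∂F_i/∂u) du + (∂F_i/∂v) dv.
  For the x component: f_1(F) = -6*v^2; d F_1 = (-5*v) du + (-5*u) dv
  For the y component: f_2(F) = v*(-5*u + 9*v); d F_2 = (0) du + (-6*v) dv
Combining and collecting du, dv coefficients:
  coeff of du: 30*v^3
  coeff of dv: v^2*(60*u - 54*v)
F^* omega = (30*v^3) du + (v^2*(60*u - 54*v)) dv.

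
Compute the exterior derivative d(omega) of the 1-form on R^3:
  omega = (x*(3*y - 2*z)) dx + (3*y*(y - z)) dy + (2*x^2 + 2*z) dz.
d(omega) = (-3*x) dx ∧ dy + (6*x) dx ∧ dz + (3*y) dy ∧ dz

For a 1-form omega = sum_i f_i dx_i, the exterior derivative is
  d(omega) = sum_{i < j} (∂f_j/∂x_i - ∂f_i/∂x_j) dx_i ∧ dx_j.
  coefficient of dx ∧ dy: ∂f_2/∂x - ∂f_1/∂y = ∂(3*y*(y - z))/∂x - ∂(x*(3*y - 2*z))/∂y = -3*x
  coefficient of dx ∧ dz: ∂f_3/∂x - ∂f_1/∂z = ∂(2*x^2 + 2*z)/∂x - ∂(x*(3*y - 2*z))/∂z = 6*x
  coefficient of dy ∧ dz: ∂f_3/∂y - ∂f_2/∂z = ∂(2*x^2 + 2*z)/∂y - ∂(3*y*(y - z))/∂z = 3*y
Assembling: d(omega) = (-3*x) dx ∧ dy + (6*x) dx ∧ dz + (3*y) dy ∧ dz.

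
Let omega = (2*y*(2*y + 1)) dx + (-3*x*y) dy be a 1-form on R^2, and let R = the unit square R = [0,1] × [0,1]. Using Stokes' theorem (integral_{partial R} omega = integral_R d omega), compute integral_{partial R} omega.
integral_(partial R) omega = -15/2

Stokes: integral_partial_R omega = integral_R d omega with d omega = (∂Q/∂x - ∂P/∂y) dx ∧ dy.
  ∂Q/∂x = -3*y
  ∂P/∂y = 8*y + 2
  integrand = ∂Q/∂x - ∂P/∂y = -11*y - 2.
Integrating over R: integral_0^1 integral_0^1 (-11*y - 2) dx dy = -15/2.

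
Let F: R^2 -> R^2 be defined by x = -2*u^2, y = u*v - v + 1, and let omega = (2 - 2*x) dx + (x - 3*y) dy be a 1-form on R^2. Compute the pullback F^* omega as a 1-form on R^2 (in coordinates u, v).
F^* omega = (-16*u^3 - 2*u^2*v - 3*u*v^2 - 8*u + 3*v^2 - 3*v) du + (-2*u^3 - 3*u^2*v + 2*u^2 + 6*u*v - 3*u - 3*v + 3) dv

Using F^*(f dg) = (f ∘ F) d(g ∘ F), substitute each coordinate x_i by F_i(u, v) in f_i, and replace dx_i by d F_i = (∂F_i/∂u) du + (∂F_i/∂v) dv.
  For the x component: f_1(F) = 4*u^2 + 2; d F_1 = (-4*u) du + (0) dv
  For the y component: f_2(F) = -2*u^2 - 3*u*v + 3*v - 3; d F_2 = (v) du + (u - 1) dv
Combining and collecting du, dv coefficients:
  coeff of du: -16*u^3 - 2*u^2*v - 3*u*v^2 - 8*u + 3*v^2 - 3*v
  coeff of dv: -2*u^3 - 3*u^2*v + 2*u^2 + 6*u*v - 3*u - 3*v + 3
F^* omega = (-16*u^3 - 2*u^2*v - 3*u*v^2 - 8*u + 3*v^2 - 3*v) du + (-2*u^3 - 3*u^2*v + 2*u^2 + 6*u*v - 3*u - 3*v + 3) dv.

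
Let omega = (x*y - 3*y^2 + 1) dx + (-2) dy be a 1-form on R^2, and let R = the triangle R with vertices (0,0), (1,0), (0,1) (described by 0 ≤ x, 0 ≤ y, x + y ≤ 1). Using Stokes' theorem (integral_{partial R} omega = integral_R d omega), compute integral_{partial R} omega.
integral_(partial R) omega = 5/6

Stokes: integral_partial_R omega = integral_R d omega with d omega = (∂Q/∂x - ∂P/∂y) dx ∧ dy.
  ∂Q/∂x = 0
  ∂P/∂y = x - 6*y
  integrand = ∂Q/∂x - ∂P/∂y = -x + 6*y.
Integrating over R: integral_0^1 integral_0^{1-x} (-x + 6*y) dy dx = 5/6.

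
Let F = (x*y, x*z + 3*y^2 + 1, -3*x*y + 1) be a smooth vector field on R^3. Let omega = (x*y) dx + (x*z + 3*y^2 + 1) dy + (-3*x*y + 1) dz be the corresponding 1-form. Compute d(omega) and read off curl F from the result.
d(omega) = (-4*x) dy ∧ dz + (3*y) dz ∧ dx + (-x + z) dx ∧ dy; curl F = (-4*x, 3*y, -x + z)

d omega = sum_{i<j} (∂f_j/∂x_i - ∂f_i/∂x_j) dx_i ∧ dx_j. Under the identification (dy ∧ dz, dz ∧ dx, dx ∧ dy) ↔ (e_x, e_y, e_z), the coefficients are exactly the components of curl F. Compute:
  ∂R/∂y - ∂Q/∂z = (-3*x) - (x) = -4*x
  ∂P/∂z - ∂R/∂x = (0) - (-3*y) = 3*y
  ∂Q/∂x - ∂P/∂y = (z) - (x) = -x + z.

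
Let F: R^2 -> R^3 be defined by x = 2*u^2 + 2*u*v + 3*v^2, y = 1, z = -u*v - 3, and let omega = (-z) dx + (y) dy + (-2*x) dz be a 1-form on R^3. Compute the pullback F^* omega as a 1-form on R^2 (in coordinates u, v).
F^* omega = (8*u^2*v + 6*u*v^2 + 12*u + 6*v^3 + 6*v) du + (4*u^3 + 6*u^2*v + 12*u*v^2 + 6*u + 18*v) dv

Using F^*(f dg) = (f ∘ F) d(g ∘ F), substitute each coordinate x_i by F_i(u, v) in f_i, and replace dx_i by d F_i = (∂F_i/∂u) du + (∂F_i/∂v) dv.
  For the x component: f_1(F) = u*v + 3; d F_1 = (4*u + 2*v) du + (2*u + 6*v) dv
  For the y component: f_2(F) = 1; d F_2 = (0) du + (0) dv
  For the z component: f_3(F) = -4*u^2 - 4*u*v - 6*v^2; d F_3 = (-v) du + (-u) dv
Combining and collecting du, dv coefficients:
  coeff of du: 8*u^2*v + 6*u*v^2 + 12*u + 6*v^3 + 6*v
  coeff of dv: 4*u^3 + 6*u^2*v + 12*u*v^2 + 6*u + 18*v
F^* omega = (8*u^2*v + 6*u*v^2 + 12*u + 6*v^3 + 6*v) du + (4*u^3 + 6*u^2*v + 12*u*v^2 + 6*u + 18*v) dv.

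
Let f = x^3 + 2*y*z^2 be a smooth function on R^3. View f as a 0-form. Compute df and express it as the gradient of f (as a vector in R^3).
df = (3*x^2) dx + (2*z^2) dy + (4*y*z) dz; grad f = (3*x^2, 2*z^2, 4*y*z)

For a 0-form f, d f = (∂f/∂x) dx + (∂f/∂y) dy + (∂f/∂z) dz. The components of the vector representation are exactly the entries of grad f in Cartesian coordinates:
  ∂f/∂x = 3*x^2
  ∂f/∂y = 2*z^2
  ∂f/∂z = 4*y*z.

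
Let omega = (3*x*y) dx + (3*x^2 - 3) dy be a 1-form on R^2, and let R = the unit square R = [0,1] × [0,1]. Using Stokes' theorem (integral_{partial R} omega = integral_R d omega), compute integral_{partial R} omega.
integral_(partial R) omega = 3/2

Stokes: integral_partial_R omega = integral_R d omega with d omega = (∂Q/∂x - ∂P/∂y) dx ∧ dy.
  ∂Q/∂x = 6*x
  ∂P/∂y = 3*x
  integrand = ∂Q/∂x - ∂P/∂y = 3*x.
Integrating over R: integral_0^1 integral_0^1 (3*x) dx dy = 3/2.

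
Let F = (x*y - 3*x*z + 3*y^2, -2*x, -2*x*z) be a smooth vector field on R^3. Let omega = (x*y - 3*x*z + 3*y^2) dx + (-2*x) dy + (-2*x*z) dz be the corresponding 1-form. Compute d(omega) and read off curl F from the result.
d(omega) = (0) dy ∧ dz + (-3*x + 2*z) dz ∧ dx + (-x - 6*y - 2) dx ∧ dy; curl F = (0, -3*x + 2*z, -x - 6*y - 2)

d omega = sum_{i<j} (∂f_j/∂x_i - ∂f_i/∂x_j) dx_i ∧ dx_j. Under the identification (dy ∧ dz, dz ∧ dx, dx ∧ dy) ↔ (e_x, e_y, e_z), the coefficients are exactly the components of curl F. Compute:
  ∂R/∂y - ∂Q/∂z = (0) - (0) = 0
  ∂P/∂z - ∂R/∂x = (-3*x) - (-2*z) = -3*x + 2*z
  ∂Q/∂x - ∂P/∂y = (-2) - (x + 6*y) = -x - 6*y - 2.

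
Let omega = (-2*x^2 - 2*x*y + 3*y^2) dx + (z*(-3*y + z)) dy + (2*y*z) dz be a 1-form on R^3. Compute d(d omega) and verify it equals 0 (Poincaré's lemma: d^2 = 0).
d(d omega) = 0

Step 1: d omega = sum_{i<j} (∂f_j/∂x_i - ∂f_i/∂x_j) dx_i ∧ dx_j:
  coeff of dx ∧ dy: 2*x - 6*y
  coeff of dx ∧ dz: 0
  coeff of dy ∧ dz: 3*y
Step 2: Apply d again to each 2-form coefficient. The only possible 3-form in R^3 is dx ∧ dy ∧ dz, with coefficient
  ∂(coeff of dy∧dz)/∂x - ∂(coeff of dx∧dz)/∂y + ∂(coeff of dx∧dy)/∂z
  = ∂/∂x (3*y) - ∂/∂y (0) + ∂/∂z (2*x - 6*y).
Each of these terms simplifies to sums of mixed partials that cancel in pairs. The result is 0 (by equality of mixed partials for smooth functions — Schwarz / Clairaut).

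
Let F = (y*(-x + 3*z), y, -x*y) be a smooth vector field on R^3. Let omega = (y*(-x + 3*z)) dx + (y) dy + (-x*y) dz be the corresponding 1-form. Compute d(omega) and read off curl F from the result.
d(omega) = (-x) dy ∧ dz + (4*y) dz ∧ dx + (x - 3*z) dx ∧ dy; curl F = (-x, 4*y, x - 3*z)

d omega = sum_{i<j} (∂f_j/∂x_i - ∂f_i/∂x_j) dx_i ∧ dx_j. Under the identification (dy ∧ dz, dz ∧ dx, dx ∧ dy) ↔ (e_x, e_y, e_z), the coefficients are exactly the components of curl F. Compute:
  ∂R/∂y - ∂Q/∂z = (-x) - (0) = -x
  ∂P/∂z - ∂R/∂x = (3*y) - (-y) = 4*y
  ∂Q/∂x - ∂P/∂y = (0) - (-x + 3*z) = x - 3*z.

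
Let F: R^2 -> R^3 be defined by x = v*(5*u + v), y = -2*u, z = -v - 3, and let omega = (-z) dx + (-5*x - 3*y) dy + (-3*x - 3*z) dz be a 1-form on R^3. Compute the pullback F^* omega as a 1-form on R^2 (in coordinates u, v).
F^* omega = (50*u*v - 12*u + 15*v^2 + 15*v) du + (20*u*v + 15*u + 5*v^2 + 3*v - 9) dv

Using F^*(f dg) = (f ∘ F) d(g ∘ F), substitute each coordinate x_i by F_i(u, v) in f_i, and replace dx_i by d F_i = (∂F_i/∂u) du + (∂F_i/∂v) dv.
  For the x component: f_1(F) = v + 3; d F_1 = (5*v) du + (5*u + 2*v) dv
  For the y component: f_2(F) = -25*u*v + 6*u - 5*v^2; d F_2 = (-2) du + (0) dv
  For the z component: f_3(F) = -15*u*v - 3*v^2 + 3*v + 9; d F_3 = (0) du + (-1) dv
Combining and collecting du, dv coefficients:
  coeff of du: 50*u*v - 12*u + 15*v^2 + 15*v
  coeff of dv: 20*u*v + 15*u + 5*v^2 + 3*v - 9
F^* omega = (50*u*v - 12*u + 15*v^2 + 15*v) du + (20*u*v + 15*u + 5*v^2 + 3*v - 9) dv.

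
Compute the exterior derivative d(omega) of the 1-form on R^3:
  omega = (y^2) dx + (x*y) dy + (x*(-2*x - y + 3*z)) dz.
d(omega) = (-y) dx ∧ dy + (-4*x - y + 3*z) dx ∧ dz + (-x) dy ∧ dz

For a 1-form omega = sum_i f_i dx_i, the exterior derivative is
  d(omega) = sum_{i < j} (∂f_j/∂x_i - ∂f_i/∂x_j) dx_i ∧ dx_j.
  coefficient of dx ∧ dy: ∂f_2/∂x - ∂f_1/∂y = ∂(x*y)/∂x - ∂(y^2)/∂y = -y
  coefficient of dx ∧ dz: ∂f_3/∂x - ∂f_1/∂z = ∂(x*(-2*x - y + 3*z))/∂x - ∂(y^2)/∂z = -4*x - y + 3*z
  coefficient of dy ∧ dz: ∂f_3/∂y - ∂f_2/∂z = ∂(x*(-2*x - y + 3*z))/∂y - ∂(x*y)/∂z = -x
Assembling: d(omega) = (-y) dx ∧ dy + (-4*x - y + 3*z) dx ∧ dz + (-x) dy ∧ dz.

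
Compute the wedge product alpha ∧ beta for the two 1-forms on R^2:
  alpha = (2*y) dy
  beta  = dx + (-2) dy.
alpha ∧ beta = (-2*y) dx ∧ dy

Distribute the wedge, using dx_i ∧ dx_j = -dx_j ∧ dx_i and dx_i ∧ dx_i = 0. For each pair (i, j) with i < j, the coefficient of dx_i ∧ dx_j in alpha ∧ beta is (alpha_i * beta_j - alpha_j * beta_i). Collecting: alpha ∧ beta = (-2*y) dx ∧ dy.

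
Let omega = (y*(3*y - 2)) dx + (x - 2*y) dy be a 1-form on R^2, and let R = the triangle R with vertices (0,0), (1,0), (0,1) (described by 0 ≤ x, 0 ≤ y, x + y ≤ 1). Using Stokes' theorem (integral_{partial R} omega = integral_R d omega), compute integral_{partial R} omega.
integral_(partial R) omega = 1/2

Stokes: integral_partial_R omega = integral_R d omega with d omega = (∂Q/∂x - ∂P/∂y) dx ∧ dy.
  ∂Q/∂x = 1
  ∂P/∂y = 6*y - 2
  integrand = ∂Q/∂x - ∂P/∂y = 3 - 6*y.
Integrating over R: integral_0^1 integral_0^{1-x} (3 - 6*y) dy dx = 1/2.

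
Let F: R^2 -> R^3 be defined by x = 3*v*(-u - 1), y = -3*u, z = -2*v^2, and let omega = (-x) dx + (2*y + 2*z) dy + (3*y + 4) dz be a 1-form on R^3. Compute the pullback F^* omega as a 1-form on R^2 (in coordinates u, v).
F^* omega = (-9*u*v^2 + 18*u + 3*v^2) du + (v*(-9*u^2 + 18*u - 25)) dv

Using F^*(f dg) = (f ∘ F) d(g ∘ F), substitute each coordinate x_i by F_i(u, v) in f_i, and replace dx_i by d F_i = (∂F_i/∂u) du + (∂F_i/∂v) dv.
  For the x component: f_1(F) = 3*v*(u + 1); d F_1 = (-3*v) du + (-3*u - 3) dv
  For the y component: f_2(F) = -6*u - 4*v^2; d F_2 = (-3) du + (0) dv
  For the z component: f_3(F) = 4 - 9*u; d F_3 = (0) du + (-4*v) dv
Combining and collecting du, dv coefficients:
  coeff of du: -9*u*v^2 + 18*u + 3*v^2
  coeff of dv: v*(-9*u^2 + 18*u - 25)
F^* omega = (-9*u*v^2 + 18*u + 3*v^2) du + (v*(-9*u^2 + 18*u - 25)) dv.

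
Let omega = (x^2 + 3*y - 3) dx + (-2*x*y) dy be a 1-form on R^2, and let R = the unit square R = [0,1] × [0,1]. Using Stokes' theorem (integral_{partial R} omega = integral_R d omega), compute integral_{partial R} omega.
integral_(partial R) omega = -4

Stokes: integral_partial_R omega = integral_R d omega with d omega = (∂Q/∂x - ∂P/∂y) dx ∧ dy.
  ∂Q/∂x = -2*y
  ∂P/∂y = 3
  integrand = ∂Q/∂x - ∂P/∂y = -2*y - 3.
Integrating over R: integral_0^1 integral_0^1 (-2*y - 3) dx dy = -4.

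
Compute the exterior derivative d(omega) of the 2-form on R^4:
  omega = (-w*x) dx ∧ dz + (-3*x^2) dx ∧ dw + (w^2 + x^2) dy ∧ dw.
d(omega) = (-x) dx ∧ dz ∧ dw + (2*x) dx ∧ dy ∧ dw

For a 2-form omega = sum_{i<j} g_{ij} dx_i ∧ dx_j, the exterior derivative is
  d(omega) = sum_{i<j} d(g_{ij}) ∧ dx_i ∧ dx_j = sum_{i<j, k} (∂g_{ij}/∂x_k) dx_k ∧ dx_i ∧ dx_j.
Expand each term, using dx_k ∧ dx_i ∧ dx_j = sgn(permutation) dx_{(a)} ∧ dx_{(b)} ∧ dx_{(c)} with (a < b < c) sorted:
  d(-w*x) includes (∂/∂w)(-w*x) dw = (-x) dw, which multiplied by dx ∧ dz gives (-x) dx ∧ dz ∧ dw
  d(w^2 + x^2) includes (∂/∂x)(w^2 + x^2) dx = (2*x) dx, which multiplied by dy ∧ dw gives (2*x) dx ∧ dy ∧ dw
Collecting like 3-forms: d(omega) = (-x) dx ∧ dz ∧ dw + (2*x) dx ∧ dy ∧ dw.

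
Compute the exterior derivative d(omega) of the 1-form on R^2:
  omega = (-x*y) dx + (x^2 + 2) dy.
d(omega) = (3*x) dx ∧ dy

For a 1-form omega = sum_i f_i dx_i, the exterior derivative is
  d(omega) = sum_{i < j} (∂f_j/∂x_i - ∂f_i/∂x_j) dx_i ∧ dx_j.
  coefficient of dx ∧ dy: ∂f_2/∂x - ∂f_1/∂y = ∂(x^2 + 2)/∂x - ∂(-x*y)/∂y = 3*x
Assembling: d(omega) = (3*x) dx ∧ dy.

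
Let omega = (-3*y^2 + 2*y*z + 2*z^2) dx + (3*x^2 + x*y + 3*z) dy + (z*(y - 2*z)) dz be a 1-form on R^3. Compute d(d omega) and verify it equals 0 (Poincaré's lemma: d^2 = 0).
d(d omega) = 0

Step 1: d omega = sum_{i<j} (∂f_j/∂x_i - ∂f_i/∂x_j) dx_i ∧ dx_j:
  coeff of dx ∧ dy: 6*x + 7*y - 2*z
  coeff of dx ∧ dz: -2*y - 4*z
  coeff of dy ∧ dz: z - 3
Step 2: Apply d again to each 2-form coefficient. The only possible 3-form in R^3 is dx ∧ dy ∧ dz, with coefficient
  ∂(coeff of dy∧dz)/∂x - ∂(coeff of dx∧dz)/∂y + ∂(coeff of dx∧dy)/∂z
  = ∂/∂x (z - 3) - ∂/∂y (-2*y - 4*z) + ∂/∂z (6*x + 7*y - 2*z).
Each of these terms simplifies to sums of mixed partials that cancel in pairs. The result is 0 (by equality of mixed partials for smooth functions — Schwarz / Clairaut).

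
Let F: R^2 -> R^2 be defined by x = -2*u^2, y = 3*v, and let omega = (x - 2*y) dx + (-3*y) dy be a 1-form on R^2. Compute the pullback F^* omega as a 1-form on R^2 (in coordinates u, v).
F^* omega = (8*u*(u^2 + 3*v)) du + (-27*v) dv

Using F^*(f dg) = (f ∘ F) d(g ∘ F), substitute each coordinate x_i by F_i(u, v) in f_i, and replace dx_i by d F_i = (∂F_i/∂u) du + (∂F_i/∂v) dv.
  For the x component: f_1(F) = -2*u^2 - 6*v; d F_1 = (-4*u) du + (0) dv
  For the y component: f_2(F) = -9*v; d F_2 = (0) du + (3) dv
Combining and collecting du, dv coefficients:
  coeff of du: 8*u*(u^2 + 3*v)
  coeff of dv: -27*v
F^* omega = (8*u*(u^2 + 3*v)) du + (-27*v) dv.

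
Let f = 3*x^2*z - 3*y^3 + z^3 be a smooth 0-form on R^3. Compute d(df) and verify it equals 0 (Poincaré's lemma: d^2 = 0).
d(df) = 0

Step 1: df = sum_i (∂f/∂x_i) dx_i = (6*x*z) dx + (-9*y^2) dy + (3*x^2 + 3*z^2) dz.
Step 2: Apply d again. Using the 1-form formula, the coefficient of dx ∧ dy in d(df) is ∂^2 f/∂x ∂y - ∂^2 f/∂y ∂x = (0) - (0) = 0 (equality of mixed partials for smooth f).
Similarly for dx ∧ dz and dy ∧ dz — all coefficients vanish. So d(df) = 0.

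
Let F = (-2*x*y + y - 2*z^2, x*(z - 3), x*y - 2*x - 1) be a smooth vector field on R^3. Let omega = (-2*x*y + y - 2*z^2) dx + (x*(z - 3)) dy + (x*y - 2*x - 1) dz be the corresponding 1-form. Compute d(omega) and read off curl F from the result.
d(omega) = (0) dy ∧ dz + (-y - 4*z + 2) dz ∧ dx + (2*x + z - 4) dx ∧ dy; curl F = (0, -y - 4*z + 2, 2*x + z - 4)

d omega = sum_{i<j} (∂f_j/∂x_i - ∂f_i/∂x_j) dx_i ∧ dx_j. Under the identification (dy ∧ dz, dz ∧ dx, dx ∧ dy) ↔ (e_x, e_y, e_z), the coefficients are exactly the components of curl F. Compute:
  ∂R/∂y - ∂Q/∂z = (x) - (x) = 0
  ∂P/∂z - ∂R/∂x = (-4*z) - (y - 2) = -y - 4*z + 2
  ∂Q/∂x - ∂P/∂y = (z - 3) - (1 - 2*x) = 2*x + z - 4.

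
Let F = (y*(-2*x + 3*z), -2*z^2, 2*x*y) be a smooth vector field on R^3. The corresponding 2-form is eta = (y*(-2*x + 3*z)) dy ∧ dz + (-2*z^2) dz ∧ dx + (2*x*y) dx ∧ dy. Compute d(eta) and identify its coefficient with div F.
d(eta) = (-2*y) dx ∧ dy ∧ dz; div F = -2*y

For a 2-form in R^3 of the form above, applying d gives a 3-form with coefficient ∂P/∂x + ∂Q/∂y + ∂R/∂z:
  ∂P/∂x = -2*y
  ∂Q/∂y = 0
  ∂R/∂z = 0
Sum = -2*y, which is exactly div F.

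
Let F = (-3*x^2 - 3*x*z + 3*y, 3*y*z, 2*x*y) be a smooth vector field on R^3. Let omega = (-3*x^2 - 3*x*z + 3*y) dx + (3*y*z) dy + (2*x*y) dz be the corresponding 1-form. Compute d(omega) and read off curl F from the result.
d(omega) = (2*x - 3*y) dy ∧ dz + (-3*x - 2*y) dz ∧ dx + (-3) dx ∧ dy; curl F = (2*x - 3*y, -3*x - 2*y, -3)

d omega = sum_{i<j} (∂f_j/∂x_i - ∂f_i/∂x_j) dx_i ∧ dx_j. Under the identification (dy ∧ dz, dz ∧ dx, dx ∧ dy) ↔ (e_x, e_y, e_z), the coefficients are exactly the components of curl F. Compute:
  ∂R/∂y - ∂Q/∂z = (2*x) - (3*y) = 2*x - 3*y
  ∂P/∂z - ∂R/∂x = (-3*x) - (2*y) = -3*x - 2*y
  ∂Q/∂x - ∂P/∂y = (0) - (3) = -3.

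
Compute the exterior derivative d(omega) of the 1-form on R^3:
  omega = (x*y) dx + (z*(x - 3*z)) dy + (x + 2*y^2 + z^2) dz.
d(omega) = (-x + z) dx ∧ dy + (1) dx ∧ dz + (-x + 4*y + 6*z) dy ∧ dz

For a 1-form omega = sum_i f_i dx_i, the exterior derivative is
  d(omega) = sum_{i < j} (∂f_j/∂x_i - ∂f_i/∂x_j) dx_i ∧ dx_j.
  coefficient of dx ∧ dy: ∂f_2/∂x - ∂f_1/∂y = ∂(z*(x - 3*z))/∂x - ∂(x*y)/∂y = -x + z
  coefficient of dx ∧ dz: ∂f_3/∂x - ∂f_1/∂z = ∂(x + 2*y^2 + z^2)/∂x - ∂(x*y)/∂z = 1
  coefficient of dy ∧ dz: ∂f_3/∂y - ∂f_2/∂z = ∂(x + 2*y^2 + z^2)/∂y - ∂(z*(x - 3*z))/∂z = -x + 4*y + 6*z
Assembling: d(omega) = (-x + z) dx ∧ dy + (1) dx ∧ dz + (-x + 4*y + 6*z) dy ∧ dz.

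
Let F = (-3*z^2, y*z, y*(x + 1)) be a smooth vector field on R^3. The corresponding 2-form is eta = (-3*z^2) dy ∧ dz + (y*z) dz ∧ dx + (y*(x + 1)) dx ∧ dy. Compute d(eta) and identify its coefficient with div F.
d(eta) = (z) dx ∧ dy ∧ dz; div F = z

For a 2-form in R^3 of the form above, applying d gives a 3-form with coefficient ∂P/∂x + ∂Q/∂y + ∂R/∂z:
  ∂P/∂x = 0
  ∂Q/∂y = z
  ∂R/∂z = 0
Sum = z, which is exactly div F.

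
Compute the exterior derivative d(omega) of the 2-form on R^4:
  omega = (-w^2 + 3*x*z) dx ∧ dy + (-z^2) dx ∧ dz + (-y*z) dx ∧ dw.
d(omega) = (3*x) dx ∧ dy ∧ dz + (-2*w + z) dx ∧ dy ∧ dw + (y) dx ∧ dz ∧ dw

For a 2-form omega = sum_{i<j} g_{ij} dx_i ∧ dx_j, the exterior derivative is
  d(omega) = sum_{i<j} d(g_{ij}) ∧ dx_i ∧ dx_j = sum_{i<j, k} (∂g_{ij}/∂x_k) dx_k ∧ dx_i ∧ dx_j.
Expand each term, using dx_k ∧ dx_i ∧ dx_j = sgn(permutation) dx_{(a)} ∧ dx_{(b)} ∧ dx_{(c)} with (a < b < c) sorted:
  d(-w^2 + 3*x*z) includes (∂/∂z)(-w^2 + 3*x*z) dz = (3*x) dz, which multiplied by dx ∧ dy gives (3*x) dx ∧ dy ∧ dz
  d(-w^2 + 3*x*z) includes (∂/∂w)(-w^2 + 3*x*z) dw = (-2*w) dw, which multiplied by dx ∧ dy gives (-2*w) dx ∧ dy ∧ dw
  d(-y*z) includes (∂/∂y)(-y*z) dy = (-z) dy, which multiplied by dx ∧ dw gives (z) dx ∧ dy ∧ dw
  d(-y*z) includes (∂/∂z)(-y*z) dz = (-y) dz, which multiplied by dx ∧ dw gives (y) dx ∧ dz ∧ dw
Collecting like 3-forms: d(omega) = (3*x) dx ∧ dy ∧ dz + (-2*w + z) dx ∧ dy ∧ dw + (y) dx ∧ dz ∧ dw.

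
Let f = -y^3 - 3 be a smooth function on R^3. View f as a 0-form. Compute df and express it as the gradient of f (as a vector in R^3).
df = (0) dx + (-3*y^2) dy + (0) dz; grad f = (0, -3*y^2, 0)

For a 0-form f, d f = (∂f/∂x) dx + (∂f/∂y) dy + (∂f/∂z) dz. The components of the vector representation are exactly the entries of grad f in Cartesian coordinates:
  ∂f/∂x = 0
  ∂f/∂y = -3*y^2
  ∂f/∂z = 0.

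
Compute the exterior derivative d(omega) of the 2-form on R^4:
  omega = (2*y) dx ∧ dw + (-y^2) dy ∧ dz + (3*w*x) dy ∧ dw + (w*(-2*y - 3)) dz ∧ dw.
d(omega) = (3*w - 2) dx ∧ dy ∧ dw + (-2*w) dy ∧ dz ∧ dw

For a 2-form omega = sum_{i<j} g_{ij} dx_i ∧ dx_j, the exterior derivative is
  d(omega) = sum_{i<j} d(g_{ij}) ∧ dx_i ∧ dx_j = sum_{i<j, k} (∂g_{ij}/∂x_k) dx_k ∧ dx_i ∧ dx_j.
Expand each term, using dx_k ∧ dx_i ∧ dx_j = sgn(permutation) dx_{(a)} ∧ dx_{(b)} ∧ dx_{(c)} with (a < b < c) sorted:
  d(2*y) includes (∂/∂y)(2*y) dy = (2) dy, which multiplied by dx ∧ dw gives (-2) dx ∧ dy ∧ dw
  d(3*w*x) includes (∂/∂x)(3*w*x) dx = (3*w) dx, which multiplied by dy ∧ dw gives (3*w) dx ∧ dy ∧ dw
  d(w*(-2*y - 3)) includes (∂/∂y)(w*(-2*y - 3)) dy = (-2*w) dy, which multiplied by dz ∧ dw gives (-2*w) dy ∧ dz ∧ dw
Collecting like 3-forms: d(omega) = (3*w - 2) dx ∧ dy ∧ dw + (-2*w) dy ∧ dz ∧ dw.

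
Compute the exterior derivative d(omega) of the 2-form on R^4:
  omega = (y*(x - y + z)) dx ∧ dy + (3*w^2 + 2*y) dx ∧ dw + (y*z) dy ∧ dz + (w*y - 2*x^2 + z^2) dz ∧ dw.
d(omega) = (y) dx ∧ dy ∧ dz + (-2) dx ∧ dy ∧ dw + (-4*x) dx ∧ dz ∧ dw + (w) dy ∧ dz ∧ dw

For a 2-form omega = sum_{i<j} g_{ij} dx_i ∧ dx_j, the exterior derivative is
  d(omega) = sum_{i<j} d(g_{ij}) ∧ dx_i ∧ dx_j = sum_{i<j, k} (∂g_{ij}/∂x_k) dx_k ∧ dx_i ∧ dx_j.
Expand each term, using dx_k ∧ dx_i ∧ dx_j = sgn(permutation) dx_{(a)} ∧ dx_{(b)} ∧ dx_{(c)} with (a < b < c) sorted:
  d(y*(x - y + z)) includes (∂/∂z)(y*(x - y + z)) dz = (y) dz, which multiplied by dx ∧ dy gives (y) dx ∧ dy ∧ dz
  d(3*w^2 + 2*y) includes (∂/∂y)(3*w^2 + 2*y) dy = (2) dy, which multiplied by dx ∧ dw gives (-2) dx ∧ dy ∧ dw
  d(w*y - 2*x^2 + z^2) includes (∂/∂x)(w*y - 2*x^2 + z^2) dx = (-4*x) dx, which multiplied by dz ∧ dw gives (-4*x) dx ∧ dz ∧ dw
  d(w*y - 2*x^2 + z^2) includes (∂/∂y)(w*y - 2*x^2 + z^2) dy = (w) dy, which multiplied by dz ∧ dw gives (w) dy ∧ dz ∧ dw
Collecting like 3-forms: d(omega) = (y) dx ∧ dy ∧ dz + (-2) dx ∧ dy ∧ dw + (-4*x) dx ∧ dz ∧ dw + (w) dy ∧ dz ∧ dw.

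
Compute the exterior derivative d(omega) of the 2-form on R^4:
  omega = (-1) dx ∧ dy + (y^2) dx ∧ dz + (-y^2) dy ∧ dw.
d(omega) = (-2*y) dx ∧ dy ∧ dz

For a 2-form omega = sum_{i<j} g_{ij} dx_i ∧ dx_j, the exterior derivative is
  d(omega) = sum_{i<j} d(g_{ij}) ∧ dx_i ∧ dx_j = sum_{i<j, k} (∂g_{ij}/∂x_k) dx_k ∧ dx_i ∧ dx_j.
Expand each term, using dx_k ∧ dx_i ∧ dx_j = sgn(permutation) dx_{(a)} ∧ dx_{(b)} ∧ dx_{(c)} with (a < b < c) sorted:
  d(y^2) includes (∂/∂y)(y^2) dy = (2*y) dy, which multiplied by dx ∧ dz gives (-2*y) dx ∧ dy ∧ dz
Collecting like 3-forms: d(omega) = (-2*y) dx ∧ dy ∧ dz.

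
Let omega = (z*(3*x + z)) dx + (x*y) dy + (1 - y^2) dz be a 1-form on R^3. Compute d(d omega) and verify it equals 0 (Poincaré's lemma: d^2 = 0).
d(d omega) = 0

Step 1: d omega = sum_{i<j} (∂f_j/∂x_i - ∂f_i/∂x_j) dx_i ∧ dx_j:
  coeff of dx ∧ dy: y
  coeff of dx ∧ dz: -3*x - 2*z
  coeff of dy ∧ dz: -2*y
Step 2: Apply d again to each 2-form coefficient. The only possible 3-form in R^3 is dx ∧ dy ∧ dz, with coefficient
  ∂(coeff of dy∧dz)/∂x - ∂(coeff of dx∧dz)/∂y + ∂(coeff of dx∧dy)/∂z
  = ∂/∂x (-2*y) - ∂/∂y (-3*x - 2*z) + ∂/∂z (y).
Each of these terms simplifies to sums of mixed partials that cancel in pairs. The result is 0 (by equality of mixed partials for smooth functions — Schwarz / Clairaut).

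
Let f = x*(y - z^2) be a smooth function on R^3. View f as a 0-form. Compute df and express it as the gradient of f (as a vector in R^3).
df = (y - z^2) dx + (x) dy + (-2*x*z) dz; grad f = (y - z^2, x, -2*x*z)

For a 0-form f, d f = (∂f/∂x) dx + (∂f/∂y) dy + (∂f/∂z) dz. The components of the vector representation are exactly the entries of grad f in Cartesian coordinates:
  ∂f/∂x = y - z^2
  ∂f/∂y = x
  ∂f/∂z = -2*x*z.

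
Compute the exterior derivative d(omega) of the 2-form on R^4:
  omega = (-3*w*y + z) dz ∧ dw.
d(omega) = (-3*w) dy ∧ dz ∧ dw

For a 2-form omega = sum_{i<j} g_{ij} dx_i ∧ dx_j, the exterior derivative is
  d(omega) = sum_{i<j} d(g_{ij}) ∧ dx_i ∧ dx_j = sum_{i<j, k} (∂g_{ij}/∂x_k) dx_k ∧ dx_i ∧ dx_j.
Expand each term, using dx_k ∧ dx_i ∧ dx_j = sgn(permutation) dx_{(a)} ∧ dx_{(b)} ∧ dx_{(c)} with (a < b < c) sorted:
  d(-3*w*y + z) includes (∂/∂y)(-3*w*y + z) dy = (-3*w) dy, which multiplied by dz ∧ dw gives (-3*w) dy ∧ dz ∧ dw
Collecting like 3-forms: d(omega) = (-3*w) dy ∧ dz ∧ dw.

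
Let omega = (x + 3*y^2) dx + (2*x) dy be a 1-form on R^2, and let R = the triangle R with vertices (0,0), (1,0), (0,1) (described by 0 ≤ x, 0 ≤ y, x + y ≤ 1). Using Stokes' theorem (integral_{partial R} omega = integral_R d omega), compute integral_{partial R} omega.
integral_(partial R) omega = 0

Stokes: integral_partial_R omega = integral_R d omega with d omega = (∂Q/∂x - ∂P/∂y) dx ∧ dy.
  ∂Q/∂x = 2
  ∂P/∂y = 6*y
  integrand = ∂Q/∂x - ∂P/∂y = 2 - 6*y.
Integrating over R: integral_0^1 integral_0^{1-x} (2 - 6*y) dy dx = 0.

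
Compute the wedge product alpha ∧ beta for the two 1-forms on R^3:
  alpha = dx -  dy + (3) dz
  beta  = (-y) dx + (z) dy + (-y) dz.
alpha ∧ beta = (-y + z) dx ∧ dy + (2*y) dx ∧ dz + (y - 3*z) dy ∧ dz

Distribute the wedge, using dx_i ∧ dx_j = -dx_j ∧ dx_i and dx_i ∧ dx_i = 0. For each pair (i, j) with i < j, the coefficient of dx_i ∧ dx_j in alpha ∧ beta is (alpha_i * beta_j - alpha_j * beta_i). Collecting: alpha ∧ beta = (-y + z) dx ∧ dy + (2*y) dx ∧ dz + (y - 3*z) dy ∧ dz.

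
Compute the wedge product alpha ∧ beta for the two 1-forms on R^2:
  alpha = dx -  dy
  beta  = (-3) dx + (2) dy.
alpha ∧ beta = (-1) dx ∧ dy

Distribute the wedge, using dx_i ∧ dx_j = -dx_j ∧ dx_i and dx_i ∧ dx_i = 0. For each pair (i, j) with i < j, the coefficient of dx_i ∧ dx_j in alpha ∧ beta is (alpha_i * beta_j - alpha_j * beta_i). Collecting: alpha ∧ beta = (-1) dx ∧ dy.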